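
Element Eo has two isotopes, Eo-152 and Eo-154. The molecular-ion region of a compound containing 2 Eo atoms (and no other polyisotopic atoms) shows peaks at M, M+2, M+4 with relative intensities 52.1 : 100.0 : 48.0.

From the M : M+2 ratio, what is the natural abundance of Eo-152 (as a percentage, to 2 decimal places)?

If p is the fraction of Eo that is Eo-152, then I(M+2)/I(M) = [C(2,1)·p^1·(1−p)] / p^2 = 2·(1−p)/p = 100.0/52.1 = 1.9194
(1−p)/p = 1.9194/2 = 0.9597  ⇒  p = 1/(1 + 0.9597) = 0.5103
Eo-152: 51.03%, Eo-154: 48.97%.

51.03%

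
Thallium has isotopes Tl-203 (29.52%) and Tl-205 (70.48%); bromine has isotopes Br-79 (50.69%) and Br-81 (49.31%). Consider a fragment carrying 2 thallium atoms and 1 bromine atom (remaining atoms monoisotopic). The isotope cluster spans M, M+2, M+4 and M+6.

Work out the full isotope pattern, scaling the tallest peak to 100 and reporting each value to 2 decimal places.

9.67 : 55.56 : 100.00 : 53.60

Thallium pattern (n=2): 0.08714304 : 0.41611392 : 0.49674304
Bromine pattern (n=1): 0.5069 : 0.4931
Convolve the two distributions (both contribute in 2-u steps):
  M: 0.08714304×0.5069 = 0.044173
  M+2: 0.08714304×0.4931 + 0.41611392×0.5069 = 0.253898
  M+4: 0.41611392×0.4931 + 0.49674304×0.5069 = 0.456985
  M+6: 0.49674304×0.4931 = 0.244944
Scale to base peak (0.456985) = 100: 9.67 : 55.56 : 100.00 : 53.60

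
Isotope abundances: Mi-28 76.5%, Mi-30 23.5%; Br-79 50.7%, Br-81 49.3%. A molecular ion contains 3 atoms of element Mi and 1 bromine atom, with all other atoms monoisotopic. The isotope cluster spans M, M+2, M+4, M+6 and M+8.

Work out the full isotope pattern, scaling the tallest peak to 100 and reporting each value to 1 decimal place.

52.8 : 100.0 : 62.3 : 16.1 : 1.5

Element Mi pattern (n=3): 0.44769713 : 0.41258363 : 0.12674137 : 0.01297787
Bromine pattern (n=1): 0.5070 : 0.4930
Convolve the two distributions (both contribute in 2-u steps):
  M: 0.44769713×0.5070 = 0.226982
  M+2: 0.44769713×0.4930 + 0.41258363×0.5070 = 0.429895
  M+4: 0.41258363×0.4930 + 0.12674137×0.5070 = 0.267662
  M+6: 0.12674137×0.4930 + 0.01297787×0.5070 = 0.069063
  M+8: 0.01297787×0.4930 = 0.006398
Scale to base peak (0.429895) = 100: 52.8 : 100.0 : 62.3 : 16.1 : 1.5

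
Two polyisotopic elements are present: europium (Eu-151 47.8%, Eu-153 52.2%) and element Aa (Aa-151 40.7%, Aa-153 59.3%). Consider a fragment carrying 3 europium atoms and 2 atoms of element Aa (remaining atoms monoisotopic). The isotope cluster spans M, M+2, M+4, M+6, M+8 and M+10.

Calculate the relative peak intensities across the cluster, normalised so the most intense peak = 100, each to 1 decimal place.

5.4 : 33.1 : 81.6 : 100.0 : 61.0 : 14.8

Europium pattern (n=3): 0.10921535 : 0.35780594 : 0.39074206 : 0.14223665
Element Aa pattern (n=2): 0.165649 : 0.482702 : 0.351649
Convolve the two distributions (both contribute in 2-u steps):
  M: 0.10921535×0.165649 = 0.018091
  M+2: 0.10921535×0.482702 + 0.35780594×0.165649 = 0.111989
  M+4: 0.10921535×0.351649 + 0.35780594×0.482702 + 0.39074206×0.165649 = 0.275845
  M+6: 0.35780594×0.351649 + 0.39074206×0.482702 + 0.14223665×0.165649 = 0.337995
  M+8: 0.39074206×0.351649 + 0.14223665×0.482702 = 0.206062
  M+10: 0.14223665×0.351649 = 0.050017
Scale to base peak (0.337995) = 100: 5.4 : 33.1 : 81.6 : 100.0 : 61.0 : 14.8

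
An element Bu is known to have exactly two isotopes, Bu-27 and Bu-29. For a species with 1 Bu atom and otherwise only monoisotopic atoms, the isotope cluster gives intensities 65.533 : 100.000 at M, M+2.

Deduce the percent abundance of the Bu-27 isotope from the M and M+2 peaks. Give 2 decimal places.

39.59%

Let p = fractional abundance of Bu-27. I(M+2)/I(M) = [C(1,1)·p^0·(1−p)] / p^1 = 1·(1−p)/p = 100.000/65.533 = 1.5259
(1−p)/p = 1.5259/1 = 1.5259  ⇒  p = 1/(1 + 1.5259) = 0.3959
Bu-27: 39.59%, Bu-29: 60.41%.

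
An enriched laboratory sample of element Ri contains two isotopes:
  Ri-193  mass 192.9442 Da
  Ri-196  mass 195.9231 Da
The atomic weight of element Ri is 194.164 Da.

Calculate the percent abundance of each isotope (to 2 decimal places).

With x = fraction of Ri-193 (so Ri-196 is 1 − x):
192.9442·x + 195.9231·(1 − x) = 194.164
(192.9442 − 195.9231)·x = 194.164 − 195.9231
x = -1.7591 / -2.9789 = 0.59052 → 59.05% Ri-193, 40.95% Ri-196.

Ri-193: 59.05%, Ri-196: 40.95%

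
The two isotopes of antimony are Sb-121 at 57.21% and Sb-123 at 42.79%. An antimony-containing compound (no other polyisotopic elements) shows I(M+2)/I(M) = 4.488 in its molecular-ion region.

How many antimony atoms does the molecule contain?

6

For n independent Sb atoms, I(M+2)/I(M) = n · (abundance Sb-123) / (abundance Sb-121) = n · 0.4279/0.5721.
n = 4.488 × 0.5721/0.4279 = 6.00 ≈ 6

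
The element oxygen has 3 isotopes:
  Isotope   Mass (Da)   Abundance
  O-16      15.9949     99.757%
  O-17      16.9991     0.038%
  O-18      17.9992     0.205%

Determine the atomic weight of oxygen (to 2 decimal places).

16.00 Da

Ar = Σ fᵢ·mᵢ = 0.99757 × 15.9949 + 0.00038 × 16.9991 + 0.00205 × 17.9992
= 15.95603 + 0.00646 + 0.03690 = 15.99939 Da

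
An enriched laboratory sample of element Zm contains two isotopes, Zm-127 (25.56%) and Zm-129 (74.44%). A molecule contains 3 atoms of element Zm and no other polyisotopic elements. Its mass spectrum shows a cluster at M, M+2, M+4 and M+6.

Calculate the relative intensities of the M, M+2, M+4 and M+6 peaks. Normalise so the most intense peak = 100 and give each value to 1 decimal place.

3.9 : 34.3 : 100.0 : 97.1

The 3 Zm atoms are independent, so intensities follow the terms of (0.2556 + 0.7444)^3.
P(M) = 0.2556^3 = 0.016699
P(M+2) = 3 × 0.2556^2 × 0.7444^1 = 0.145898
P(M+4) = 3 × 0.2556^1 × 0.7444^2 = 0.424908
P(M+6) = 0.7444^3 = 0.412495
The M+4 peak is largest (0.424908); scaling to 100 gives 3.9 : 34.3 : 100.0 : 97.1.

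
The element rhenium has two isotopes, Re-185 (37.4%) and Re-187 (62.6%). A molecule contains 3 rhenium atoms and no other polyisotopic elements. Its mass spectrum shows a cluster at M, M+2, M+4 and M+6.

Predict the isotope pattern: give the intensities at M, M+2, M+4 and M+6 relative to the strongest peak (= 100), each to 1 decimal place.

11.9 : 59.7 : 100.0 : 55.8

Each Re atom is independently Re-185 (p = 0.374) or Re-187 (q = 0.626); the cluster is the binomial expansion (p + q)^3.
P(M) = 0.374^3 = 0.052314
P(M+2) = 3 × 0.374^2 × 0.626^1 = 0.262687
P(M+4) = 3 × 0.374^1 × 0.626^2 = 0.439685
P(M+6) = 0.626^3 = 0.245314
The M+4 peak is largest (0.439685); scaling to 100 gives 11.9 : 59.7 : 100.0 : 55.8.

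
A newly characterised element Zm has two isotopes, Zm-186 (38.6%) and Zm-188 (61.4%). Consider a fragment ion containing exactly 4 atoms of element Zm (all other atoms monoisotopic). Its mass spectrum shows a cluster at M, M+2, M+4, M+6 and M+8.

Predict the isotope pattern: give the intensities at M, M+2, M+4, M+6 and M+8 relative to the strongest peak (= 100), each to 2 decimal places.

6.21 : 39.52 : 94.30 : 100.00 : 39.77

The 4 Zm atoms are independent, so intensities follow the terms of (0.386 + 0.614)^4.
P(M) = 0.386^4 = 0.022200
P(M+2) = 4 × 0.386^3 × 0.614^1 = 0.141251
P(M+4) = 6 × 0.386^2 × 0.614^2 = 0.337025
P(M+6) = 4 × 0.386^1 × 0.614^3 = 0.357398
P(M+8) = 0.614^4 = 0.142126
The M+6 peak is largest (0.357398); scaling to 100 gives 6.21 : 39.52 : 94.30 : 100.00 : 39.77.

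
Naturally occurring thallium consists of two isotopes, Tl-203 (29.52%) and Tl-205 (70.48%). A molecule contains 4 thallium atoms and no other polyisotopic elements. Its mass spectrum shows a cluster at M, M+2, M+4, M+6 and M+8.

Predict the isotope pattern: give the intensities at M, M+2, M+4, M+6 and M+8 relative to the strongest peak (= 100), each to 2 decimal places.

1.84 : 17.54 : 62.83 : 100.00 : 59.69

The 4 Tl atoms are independent, so intensities follow the terms of (0.2952 + 0.7048)^4.
P(M) = 0.2952^4 = 0.007594
P(M+2) = 4 × 0.2952^3 × 0.7048^1 = 0.072523
P(M+4) = 6 × 0.2952^2 × 0.7048^2 = 0.259726
P(M+6) = 4 × 0.2952^1 × 0.7048^3 = 0.413403
P(M+8) = 0.7048^4 = 0.246754
The M+6 peak is largest (0.413403); scaling to 100 gives 1.84 : 17.54 : 62.83 : 100.00 : 59.69.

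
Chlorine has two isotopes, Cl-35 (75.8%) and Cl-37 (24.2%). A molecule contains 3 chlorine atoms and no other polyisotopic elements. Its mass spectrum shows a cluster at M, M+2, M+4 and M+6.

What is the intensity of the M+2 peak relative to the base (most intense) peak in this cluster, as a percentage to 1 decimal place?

95.8%

Term probabilities: M 0.4355, M+2 0.4171, M+4 0.1332, M+6 0.0142. Base peak = M.
P(M) = C(3,0) × 0.758^3 × 0.242^0 = 1 × 0.43551951 × 1.0000 = 0.435520 (base)
P(M+2) = C(3,1) × 0.758^2 × 0.242^1 = 3 × 0.574564 × 0.2420 = 0.417133
Relative intensity = 0.417133 / 0.435520 × 100 = 95.8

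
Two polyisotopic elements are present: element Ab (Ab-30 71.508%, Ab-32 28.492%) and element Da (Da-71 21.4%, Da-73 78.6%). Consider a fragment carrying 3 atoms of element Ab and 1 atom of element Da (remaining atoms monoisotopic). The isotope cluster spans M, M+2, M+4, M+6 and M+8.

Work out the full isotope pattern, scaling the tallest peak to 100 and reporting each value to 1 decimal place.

20.5 : 100.0 : 100.0 : 37.2 : 4.8

Element Ab pattern (n=3): 0.36564858 : 0.43707247 : 0.17414931 : 0.02312964
Element Da pattern (n=1): 0.2140 : 0.7860
Convolve the two distributions (both contribute in 2-u steps):
  M: 0.36564858×0.2140 = 0.078249
  M+2: 0.36564858×0.7860 + 0.43707247×0.2140 = 0.380933
  M+4: 0.43707247×0.7860 + 0.17414931×0.2140 = 0.380807
  M+6: 0.17414931×0.7860 + 0.02312964×0.2140 = 0.141831
  M+8: 0.02312964×0.7860 = 0.018180
Scale to base peak (0.380933) = 100: 20.5 : 100.0 : 100.0 : 37.2 : 4.8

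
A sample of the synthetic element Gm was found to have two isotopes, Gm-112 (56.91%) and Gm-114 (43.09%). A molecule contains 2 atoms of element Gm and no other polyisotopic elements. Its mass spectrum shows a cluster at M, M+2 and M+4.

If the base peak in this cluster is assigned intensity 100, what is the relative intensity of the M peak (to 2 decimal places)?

(0.5691 + 0.4309)^2 gives M 0.3239, M+2 0.4905, M+4 0.1857; the largest is M+2.
P(M+2) = C(2,1) × 0.5691^1 × 0.4309^1 = 2 × 0.5691 × 0.4309 = 0.490450 (base)
P(M) = C(2,0) × 0.5691^2 × 0.4309^0 = 1 × 0.32387481 × 1.0000 = 0.323875
Relative intensity = 0.323875 / 0.490450 × 100 = 66.04

66.04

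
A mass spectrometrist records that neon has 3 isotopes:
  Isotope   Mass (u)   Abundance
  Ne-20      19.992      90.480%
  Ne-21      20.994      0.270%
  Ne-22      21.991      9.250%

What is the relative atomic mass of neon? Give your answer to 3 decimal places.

The abundance-weighted mean is 0.90480 × 19.992 + 0.00270 × 20.994 + 0.09250 × 21.991
= 18.0888 + 0.0567 + 2.0342 = 20.1797 u

20.180 u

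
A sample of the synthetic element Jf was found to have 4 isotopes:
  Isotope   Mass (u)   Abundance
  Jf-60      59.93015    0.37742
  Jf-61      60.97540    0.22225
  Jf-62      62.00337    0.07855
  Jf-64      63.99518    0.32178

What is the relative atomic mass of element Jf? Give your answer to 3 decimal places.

The abundance-weighted mean is 0.37742 × 59.93015 + 0.22225 × 60.97540 + 0.07855 × 62.00337 + 0.32178 × 63.99518
= 22.618837 + 13.551783 + 4.870365 + 20.592369 = 61.633354 u

61.633 u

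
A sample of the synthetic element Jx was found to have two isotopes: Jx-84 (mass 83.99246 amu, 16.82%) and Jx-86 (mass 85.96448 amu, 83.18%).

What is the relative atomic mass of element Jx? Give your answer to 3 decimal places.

Ar = Σ fᵢ·mᵢ = 0.1682 × 83.99246 + 0.8318 × 85.96448
= 14.127532 + 71.505254 = 85.632786 amu

85.633 amu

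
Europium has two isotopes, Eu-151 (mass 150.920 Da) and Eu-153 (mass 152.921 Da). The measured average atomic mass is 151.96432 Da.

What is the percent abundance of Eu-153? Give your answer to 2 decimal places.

Writing the weighted mean with unknown fraction x of Eu-151:
150.920·x + 152.921·(1 − x) = 151.96432
(150.920 − 152.921)·x = 151.96432 − 152.921
x = -0.95668 / -2.001 = 0.47810 → 47.81% Eu-151, 52.19% Eu-153.

52.19%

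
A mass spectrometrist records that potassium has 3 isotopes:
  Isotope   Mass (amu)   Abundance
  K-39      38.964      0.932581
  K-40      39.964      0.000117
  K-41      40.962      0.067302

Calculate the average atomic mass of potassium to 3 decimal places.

Weight each isotope mass by its fractional abundance: 0.932581 × 38.964 + 0.000117 × 39.964 + 0.067302 × 40.962
= 36.3371 + 0.0047 + 2.7568 = 39.0986 amu

39.099 amu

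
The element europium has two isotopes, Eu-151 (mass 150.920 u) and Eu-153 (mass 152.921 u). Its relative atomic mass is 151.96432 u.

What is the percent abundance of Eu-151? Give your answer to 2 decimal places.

With x = fraction of Eu-151 (so Eu-153 is 1 − x):
150.920·x + 152.921·(1 − x) = 151.96432
(150.920 − 152.921)·x = 151.96432 − 152.921
x = -0.95668 / -2.001 = 0.47810 → 47.81% Eu-151, 52.19% Eu-153.

47.81%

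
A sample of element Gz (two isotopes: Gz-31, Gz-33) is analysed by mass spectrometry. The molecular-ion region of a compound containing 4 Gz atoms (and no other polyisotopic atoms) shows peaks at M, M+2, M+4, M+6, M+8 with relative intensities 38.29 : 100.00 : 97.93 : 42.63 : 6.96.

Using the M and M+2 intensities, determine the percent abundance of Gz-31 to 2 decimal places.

Let p = fractional abundance of Gz-31. I(M+2)/I(M) = [C(4,1)·p^3·(1−p)] / p^4 = 4·(1−p)/p = 100.00/38.29 = 2.6116
(1−p)/p = 2.6116/4 = 0.6529  ⇒  p = 1/(1 + 0.6529) = 0.6050
Gz-31: 60.50%, Gz-33: 39.50%.

60.50%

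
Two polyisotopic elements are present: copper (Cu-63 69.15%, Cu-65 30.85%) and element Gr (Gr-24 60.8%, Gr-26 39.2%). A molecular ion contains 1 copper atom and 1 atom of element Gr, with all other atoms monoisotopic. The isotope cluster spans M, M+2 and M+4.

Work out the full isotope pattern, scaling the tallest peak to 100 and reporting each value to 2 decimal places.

91.67 : 100.00 : 26.37

Copper pattern (n=1): 0.6915 : 0.3085
Element Gr pattern (n=1): 0.6080 : 0.3920
Convolve the two distributions (both contribute in 2-u steps):
  M: 0.6915×0.6080 = 0.420432
  M+2: 0.6915×0.3920 + 0.3085×0.6080 = 0.458636
  M+4: 0.3085×0.3920 = 0.120932
Scale to base peak (0.458636) = 100: 91.67 : 100.00 : 26.37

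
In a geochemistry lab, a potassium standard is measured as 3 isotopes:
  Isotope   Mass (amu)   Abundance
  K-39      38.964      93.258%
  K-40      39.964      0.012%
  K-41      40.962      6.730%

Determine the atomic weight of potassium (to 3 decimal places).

39.099 amu

Weight each isotope mass by its fractional abundance: 0.93258 × 38.964 + 0.00012 × 39.964 + 0.06730 × 40.962
= 36.3370 + 0.0048 + 2.7567 = 39.0985 amu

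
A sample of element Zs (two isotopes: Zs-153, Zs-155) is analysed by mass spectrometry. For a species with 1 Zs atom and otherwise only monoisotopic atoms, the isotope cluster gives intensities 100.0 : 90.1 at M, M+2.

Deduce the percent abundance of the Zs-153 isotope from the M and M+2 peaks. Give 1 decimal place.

Let p = fractional abundance of Zs-153. I(M+2)/I(M) = [C(1,1)·p^0·(1−p)] / p^1 = 1·(1−p)/p = 90.1/100.0 = 0.9010
(1−p)/p = 0.9010/1 = 0.9010  ⇒  p = 1/(1 + 0.9010) = 0.5260
Zs-153: 52.6%, Zs-155: 47.4%.

52.6%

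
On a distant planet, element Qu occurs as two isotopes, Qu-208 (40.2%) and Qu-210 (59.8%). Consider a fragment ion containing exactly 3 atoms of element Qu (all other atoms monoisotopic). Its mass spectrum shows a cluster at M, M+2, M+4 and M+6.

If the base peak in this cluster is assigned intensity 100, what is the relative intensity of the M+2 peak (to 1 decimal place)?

(0.402 + 0.598)^3 gives M 0.0650, M+2 0.2899, M+4 0.4313, M+6 0.2138; the largest is M+4.
P(M+4) = C(3,2) × 0.402^1 × 0.598^2 = 3 × 0.4020 × 0.357604 = 0.431270 (base)
P(M+2) = C(3,1) × 0.402^2 × 0.598^1 = 3 × 0.161604 × 0.5980 = 0.289918
Relative intensity = 0.289918 / 0.431270 × 100 = 67.2

67.2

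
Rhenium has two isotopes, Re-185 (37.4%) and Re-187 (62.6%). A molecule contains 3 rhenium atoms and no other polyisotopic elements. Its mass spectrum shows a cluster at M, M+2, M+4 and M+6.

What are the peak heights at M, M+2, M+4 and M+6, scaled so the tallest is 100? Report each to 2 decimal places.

11.90 : 59.74 : 100.00 : 55.79

The 3 Re atoms are independent, so intensities follow the terms of (0.374 + 0.626)^3.
P(M) = 0.374^3 = 0.052314
P(M+2) = 3 × 0.374^2 × 0.626^1 = 0.262687
P(M+4) = 3 × 0.374^1 × 0.626^2 = 0.439685
P(M+6) = 0.626^3 = 0.245314
The M+4 peak is largest (0.439685); scaling to 100 gives 11.90 : 59.74 : 100.00 : 55.79.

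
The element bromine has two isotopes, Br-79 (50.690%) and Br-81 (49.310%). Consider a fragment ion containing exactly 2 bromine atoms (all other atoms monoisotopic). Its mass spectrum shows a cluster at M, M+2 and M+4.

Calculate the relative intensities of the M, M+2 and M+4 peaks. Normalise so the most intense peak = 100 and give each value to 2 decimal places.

51.40 : 100.00 : 48.64

Expanding (0.50690 + 0.49310)^2:
P(M) = 0.50690^2 = 0.256948
P(M+2) = 2 × 0.50690^1 × 0.49310^1 = 0.499905
P(M+4) = 0.49310^2 = 0.243148
The M+2 peak is largest (0.499905); scaling to 100 gives 51.40 : 100.00 : 48.64.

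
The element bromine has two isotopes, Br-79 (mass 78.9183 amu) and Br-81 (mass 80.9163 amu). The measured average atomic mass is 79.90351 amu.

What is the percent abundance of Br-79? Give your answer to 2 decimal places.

Let x be the fractional abundance of Br-79; then Br-81 has abundance 1 − x.
78.9183·x + 80.9163·(1 − x) = 79.90351
(78.9183 − 80.9163)·x = 79.90351 − 80.9163
x = -1.01279 / -1.9980 = 0.50690 → 50.69% Br-79, 49.31% Br-81.

50.69%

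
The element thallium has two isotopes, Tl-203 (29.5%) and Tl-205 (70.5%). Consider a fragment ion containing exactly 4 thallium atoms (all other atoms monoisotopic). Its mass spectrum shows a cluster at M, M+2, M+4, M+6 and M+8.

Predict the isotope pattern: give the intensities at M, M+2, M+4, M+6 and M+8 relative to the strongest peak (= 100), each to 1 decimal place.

Expanding (0.295 + 0.705)^4:
P(M) = 0.295^4 = 0.007573
P(M+2) = 4 × 0.295^3 × 0.705^1 = 0.072396
P(M+4) = 6 × 0.295^2 × 0.705^2 = 0.259522
P(M+6) = 4 × 0.295^1 × 0.705^3 = 0.413475
P(M+8) = 0.705^4 = 0.247034
The M+6 peak is largest (0.413475); scaling to 100 gives 1.8 : 17.5 : 62.8 : 100.0 : 59.7.

1.8 : 17.5 : 62.8 : 100.0 : 59.7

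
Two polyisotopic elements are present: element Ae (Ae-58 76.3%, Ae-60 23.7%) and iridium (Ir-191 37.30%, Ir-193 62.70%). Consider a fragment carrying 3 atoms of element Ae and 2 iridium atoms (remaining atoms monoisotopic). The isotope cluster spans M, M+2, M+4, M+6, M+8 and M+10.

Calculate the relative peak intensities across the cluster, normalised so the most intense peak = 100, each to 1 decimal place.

Element Ae pattern (n=3): 0.44419495 : 0.41392216 : 0.12857084 : 0.01331205
Iridium pattern (n=2): 0.139129 : 0.467742 : 0.393129
Convolve the two distributions (both contribute in 2-u steps):
  M: 0.44419495×0.139129 = 0.061800
  M+2: 0.44419495×0.467742 + 0.41392216×0.139129 = 0.265357
  M+4: 0.44419495×0.393129 + 0.41392216×0.467742 + 0.12857084×0.139129 = 0.386123
  M+6: 0.41392216×0.393129 + 0.12857084×0.467742 + 0.01331205×0.139129 = 0.224715
  M+8: 0.12857084×0.393129 + 0.01331205×0.467742 = 0.056772
  M+10: 0.01331205×0.393129 = 0.005233
Scale to base peak (0.386123) = 100: 16.0 : 68.7 : 100.0 : 58.2 : 14.7 : 1.4

16.0 : 68.7 : 100.0 : 58.2 : 14.7 : 1.4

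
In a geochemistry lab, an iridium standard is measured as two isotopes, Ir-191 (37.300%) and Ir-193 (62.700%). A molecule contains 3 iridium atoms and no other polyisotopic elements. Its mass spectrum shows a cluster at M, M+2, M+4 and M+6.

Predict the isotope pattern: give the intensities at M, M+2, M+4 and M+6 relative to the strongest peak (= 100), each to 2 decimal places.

The 3 Ir atoms are independent, so intensities follow the terms of (0.37300 + 0.62700)^3.
P(M) = 0.37300^3 = 0.051895
P(M+2) = 3 × 0.37300^2 × 0.62700^1 = 0.261702
P(M+4) = 3 × 0.37300^1 × 0.62700^2 = 0.439911
P(M+6) = 0.62700^3 = 0.246492
The M+4 peak is largest (0.439911); scaling to 100 gives 11.80 : 59.49 : 100.00 : 56.03.

11.80 : 59.49 : 100.00 : 56.03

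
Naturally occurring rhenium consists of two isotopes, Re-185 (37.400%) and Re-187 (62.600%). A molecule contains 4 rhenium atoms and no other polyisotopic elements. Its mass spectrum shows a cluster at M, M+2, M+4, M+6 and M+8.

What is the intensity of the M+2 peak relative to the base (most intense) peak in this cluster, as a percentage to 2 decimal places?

35.69%

Term probabilities: M 0.0196, M+2 0.1310, M+4 0.3289, M+6 0.3670, M+8 0.1536. Base peak = M+6.
P(M+6) = C(4,3) × 0.37400^1 × 0.62600^3 = 4 × 0.3740 × 0.24531438 = 0.366990 (base)
P(M+2) = C(4,1) × 0.37400^3 × 0.62600^1 = 4 × 0.05231362 × 0.6260 = 0.130993
Relative intensity = 0.130993 / 0.366990 × 100 = 35.69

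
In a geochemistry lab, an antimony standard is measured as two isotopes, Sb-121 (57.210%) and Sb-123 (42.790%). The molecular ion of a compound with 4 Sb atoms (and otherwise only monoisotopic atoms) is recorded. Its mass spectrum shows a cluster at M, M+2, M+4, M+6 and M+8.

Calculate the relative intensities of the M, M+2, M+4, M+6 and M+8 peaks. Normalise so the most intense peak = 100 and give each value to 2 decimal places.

29.79 : 89.13 : 100.00 : 49.86 : 9.32

Expanding (0.57210 + 0.42790)^4:
P(M) = 0.57210^4 = 0.107124
P(M+2) = 4 × 0.57210^3 × 0.42790^1 = 0.320493
P(M+4) = 6 × 0.57210^2 × 0.42790^2 = 0.359567
P(M+6) = 4 × 0.57210^1 × 0.42790^3 = 0.179291
P(M+8) = 0.42790^4 = 0.033525
The M+4 peak is largest (0.359567); scaling to 100 gives 29.79 : 89.13 : 100.00 : 49.86 : 9.32.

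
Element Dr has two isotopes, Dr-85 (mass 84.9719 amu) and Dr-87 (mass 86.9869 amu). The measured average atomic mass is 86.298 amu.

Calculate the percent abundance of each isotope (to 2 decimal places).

Dr-85: 34.19%, Dr-87: 65.81%

Let x be the fractional abundance of Dr-85; then Dr-87 has abundance 1 − x.
84.9719·x + 86.9869·(1 − x) = 86.298
(84.9719 − 86.9869)·x = 86.298 − 86.9869
x = -0.6889 / -2.0150 = 0.34189 → 34.19% Dr-85, 65.81% Dr-87.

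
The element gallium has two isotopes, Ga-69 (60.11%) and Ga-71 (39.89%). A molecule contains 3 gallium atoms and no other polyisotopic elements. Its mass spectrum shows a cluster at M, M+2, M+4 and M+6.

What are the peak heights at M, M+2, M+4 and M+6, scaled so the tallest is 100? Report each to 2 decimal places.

50.23 : 100.00 : 66.36 : 14.68

The 3 Ga atoms are independent, so intensities follow the terms of (0.6011 + 0.3989)^3.
P(M) = 0.6011^3 = 0.217190
P(M+2) = 3 × 0.6011^2 × 0.3989^1 = 0.432393
P(M+4) = 3 × 0.6011^1 × 0.3989^2 = 0.286943
P(M+6) = 0.3989^3 = 0.063473
The M+2 peak is largest (0.432393); scaling to 100 gives 50.23 : 100.00 : 66.36 : 14.68.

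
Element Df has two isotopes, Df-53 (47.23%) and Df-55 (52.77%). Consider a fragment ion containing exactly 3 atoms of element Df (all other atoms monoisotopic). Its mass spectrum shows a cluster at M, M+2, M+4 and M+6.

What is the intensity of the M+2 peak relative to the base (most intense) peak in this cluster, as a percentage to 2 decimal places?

89.50%

Binomial terms of (0.4723 + 0.5277)^3: M 0.1054, M+2 0.3531, M+4 0.3946, M+6 0.1469 → M+4 is the base peak.
P(M+4) = C(3,2) × 0.4723^1 × 0.5277^2 = 3 × 0.4723 × 0.27846729 = 0.394560 (base)
P(M+2) = C(3,1) × 0.4723^2 × 0.5277^1 = 3 × 0.22306729 × 0.5277 = 0.353138
Relative intensity = 0.353138 / 0.394560 × 100 = 89.50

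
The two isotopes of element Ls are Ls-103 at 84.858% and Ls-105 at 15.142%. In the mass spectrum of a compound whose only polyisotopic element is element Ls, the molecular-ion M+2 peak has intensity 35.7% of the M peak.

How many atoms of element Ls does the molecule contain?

2

For n independent Ls atoms, I(M+2)/I(M) = n · (abundance Ls-105) / (abundance Ls-103) = n · 0.15142/0.84858.
n = 0.357 × 0.84858/0.15142 = 2.00 ≈ 2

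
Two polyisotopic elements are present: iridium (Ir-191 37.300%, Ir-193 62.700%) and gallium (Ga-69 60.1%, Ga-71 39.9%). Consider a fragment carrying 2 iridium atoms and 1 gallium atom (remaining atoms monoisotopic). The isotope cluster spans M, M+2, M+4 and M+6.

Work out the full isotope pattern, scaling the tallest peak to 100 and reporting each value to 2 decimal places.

Iridium pattern (n=2): 0.139129 : 0.467742 : 0.393129
Gallium pattern (n=1): 0.6010 : 0.3990
Convolve the two distributions (both contribute in 2-u steps):
  M: 0.139129×0.6010 = 0.083617
  M+2: 0.139129×0.3990 + 0.467742×0.6010 = 0.336625
  M+4: 0.467742×0.3990 + 0.393129×0.6010 = 0.422900
  M+6: 0.393129×0.3990 = 0.156858
Scale to base peak (0.422900) = 100: 19.77 : 79.60 : 100.00 : 37.09

19.77 : 79.60 : 100.00 : 37.09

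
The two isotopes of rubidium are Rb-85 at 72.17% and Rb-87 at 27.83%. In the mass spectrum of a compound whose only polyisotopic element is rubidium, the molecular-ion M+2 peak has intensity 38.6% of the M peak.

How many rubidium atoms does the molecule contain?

The M+2/M ratio from n Rb atoms is n · q/p = n · 0.2783/0.7217.
n = 0.386 × 0.7217/0.2783 = 1.00 ≈ 1

1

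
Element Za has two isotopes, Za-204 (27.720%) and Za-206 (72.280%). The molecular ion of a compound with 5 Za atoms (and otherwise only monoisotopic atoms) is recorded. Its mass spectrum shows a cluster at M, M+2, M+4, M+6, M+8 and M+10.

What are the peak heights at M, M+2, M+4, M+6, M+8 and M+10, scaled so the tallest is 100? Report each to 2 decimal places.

0.43 : 5.64 : 29.42 : 76.70 : 100.00 : 52.15

Expanding (0.27720 + 0.72280)^5:
P(M) = 0.27720^5 = 0.001637
P(M+2) = 5 × 0.27720^4 × 0.72280^1 = 0.021338
P(M+4) = 10 × 0.27720^3 × 0.72280^2 = 0.111280
P(M+6) = 10 × 0.27720^2 × 0.72280^3 = 0.290162
P(M+8) = 5 × 0.27720^1 × 0.72280^4 = 0.378300
P(M+10) = 0.72280^5 = 0.197283
The M+8 peak is largest (0.378300); scaling to 100 gives 0.43 : 5.64 : 29.42 : 76.70 : 100.00 : 52.15.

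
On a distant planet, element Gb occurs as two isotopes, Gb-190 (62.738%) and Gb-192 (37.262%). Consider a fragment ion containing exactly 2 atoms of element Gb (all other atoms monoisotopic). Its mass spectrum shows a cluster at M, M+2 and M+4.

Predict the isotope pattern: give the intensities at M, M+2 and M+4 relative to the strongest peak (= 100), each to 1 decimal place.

Expanding (0.62738 + 0.37262)^2:
P(M) = 0.62738^2 = 0.393606
P(M+2) = 2 × 0.62738^1 × 0.37262^1 = 0.467549
P(M+4) = 0.37262^2 = 0.138846
The M+2 peak is largest (0.467549); scaling to 100 gives 84.2 : 100.0 : 29.7.

84.2 : 100.0 : 29.7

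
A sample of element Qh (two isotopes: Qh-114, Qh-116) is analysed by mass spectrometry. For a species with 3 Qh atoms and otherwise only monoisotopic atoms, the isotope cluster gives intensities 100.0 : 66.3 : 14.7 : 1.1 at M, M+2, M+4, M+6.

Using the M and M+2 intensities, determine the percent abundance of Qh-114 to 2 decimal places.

81.90%

Let p = fractional abundance of Qh-114. I(M+2)/I(M) = [C(3,1)·p^2·(1−p)] / p^3 = 3·(1−p)/p = 66.3/100.0 = 0.6630
(1−p)/p = 0.6630/3 = 0.2210  ⇒  p = 1/(1 + 0.2210) = 0.8190
Qh-114: 81.90%, Qh-116: 18.10%.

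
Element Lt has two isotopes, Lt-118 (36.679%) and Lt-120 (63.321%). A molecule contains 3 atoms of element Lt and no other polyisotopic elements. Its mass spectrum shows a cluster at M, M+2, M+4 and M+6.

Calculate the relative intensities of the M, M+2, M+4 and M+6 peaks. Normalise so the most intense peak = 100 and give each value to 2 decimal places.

11.18 : 57.93 : 100.00 : 57.55

Expanding (0.36679 + 0.63321)^3:
P(M) = 0.36679^3 = 0.049346
P(M+2) = 3 × 0.36679^2 × 0.63321^1 = 0.255567
P(M+4) = 3 × 0.36679^1 × 0.63321^2 = 0.441199
P(M+6) = 0.63321^3 = 0.253889
The M+4 peak is largest (0.441199); scaling to 100 gives 11.18 : 57.93 : 100.00 : 57.55.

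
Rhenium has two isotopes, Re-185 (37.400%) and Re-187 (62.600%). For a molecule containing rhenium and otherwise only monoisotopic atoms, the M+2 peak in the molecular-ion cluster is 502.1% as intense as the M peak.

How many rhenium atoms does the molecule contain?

3

The M+2/M ratio from n Re atoms is n · q/p = n · 0.62600/0.37400.
n = 5.021 × 0.37400/0.62600 = 3.00 ≈ 3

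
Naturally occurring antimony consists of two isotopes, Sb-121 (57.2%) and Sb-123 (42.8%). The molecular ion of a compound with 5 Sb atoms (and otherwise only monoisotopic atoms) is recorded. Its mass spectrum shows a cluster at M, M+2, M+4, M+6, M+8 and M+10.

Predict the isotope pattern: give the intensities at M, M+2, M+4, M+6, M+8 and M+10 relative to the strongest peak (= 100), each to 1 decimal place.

Each Sb atom is independently Sb-121 (p = 0.572) or Sb-123 (q = 0.428); the cluster is the binomial expansion (p + q)^5.
P(M) = 0.572^5 = 0.061232
P(M+2) = 5 × 0.572^4 × 0.428^1 = 0.229086
P(M+4) = 10 × 0.572^3 × 0.428^2 = 0.342827
P(M+6) = 10 × 0.572^2 × 0.428^3 = 0.256521
P(M+8) = 5 × 0.572^1 × 0.428^4 = 0.095971
P(M+10) = 0.428^5 = 0.014362
The M+4 peak is largest (0.342827); scaling to 100 gives 17.9 : 66.8 : 100.0 : 74.8 : 28.0 : 4.2.

17.9 : 66.8 : 100.0 : 74.8 : 28.0 : 4.2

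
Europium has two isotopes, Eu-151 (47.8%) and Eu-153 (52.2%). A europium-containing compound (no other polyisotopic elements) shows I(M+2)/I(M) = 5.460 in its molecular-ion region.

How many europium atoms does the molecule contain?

5

With n Eu atoms, P(M+2)/P(M) = C(n,1)·p^(n−1)q / p^n = n·q/p = n · 0.522/0.478.
n = 5.460 × 0.478/0.522 = 5.00 ≈ 5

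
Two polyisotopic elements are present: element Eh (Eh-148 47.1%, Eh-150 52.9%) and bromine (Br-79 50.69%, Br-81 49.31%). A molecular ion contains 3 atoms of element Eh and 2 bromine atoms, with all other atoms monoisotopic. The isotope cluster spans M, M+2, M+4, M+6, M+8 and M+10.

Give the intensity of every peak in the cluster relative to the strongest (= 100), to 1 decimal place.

8.4 : 44.4 : 94.3 : 100.0 : 53.0 : 11.2

Element Eh pattern (n=3): 0.10448711 : 0.35206167 : 0.39541533 : 0.14803589
Bromine pattern (n=2): 0.25694761 : 0.49990478 : 0.24314761
Convolve the two distributions (both contribute in 2-u steps):
  M: 0.10448711×0.25694761 = 0.026848
  M+2: 0.10448711×0.49990478 + 0.35206167×0.25694761 = 0.142695
  M+4: 0.10448711×0.24314761 + 0.35206167×0.49990478 + 0.39541533×0.25694761 = 0.303004
  M+6: 0.35206167×0.24314761 + 0.39541533×0.49990478 + 0.14803589×0.25694761 = 0.321310
  M+8: 0.39541533×0.24314761 + 0.14803589×0.49990478 = 0.170148
  M+10: 0.14803589×0.24314761 = 0.035995
Scale to base peak (0.321310) = 100: 8.4 : 44.4 : 94.3 : 100.0 : 53.0 : 11.2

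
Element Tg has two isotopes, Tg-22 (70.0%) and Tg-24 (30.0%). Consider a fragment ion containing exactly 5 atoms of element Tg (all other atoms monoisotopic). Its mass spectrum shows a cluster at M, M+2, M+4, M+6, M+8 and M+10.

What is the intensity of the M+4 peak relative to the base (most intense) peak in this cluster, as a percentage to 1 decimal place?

85.7%

Term probabilities: M 0.1681, M+2 0.3601, M+4 0.3087, M+6 0.1323, M+8 0.0284, M+10 0.0024. Base peak = M+2.
P(M+2) = C(5,1) × 0.700^4 × 0.300^1 = 5 × 0.2401 × 0.3000 = 0.360150 (base)
P(M+4) = C(5,2) × 0.700^3 × 0.300^2 = 10 × 0.3430 × 0.0900 = 0.308700
Relative intensity = 0.308700 / 0.360150 × 100 = 85.7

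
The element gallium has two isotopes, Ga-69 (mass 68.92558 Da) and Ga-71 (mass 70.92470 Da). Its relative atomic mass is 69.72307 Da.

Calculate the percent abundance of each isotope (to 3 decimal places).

Ga-69: 60.108%, Ga-71: 39.892%

With x = fraction of Ga-69 (so Ga-71 is 1 − x):
68.92558·x + 70.92470·(1 − x) = 69.72307
(68.92558 − 70.92470)·x = 69.72307 − 70.92470
x = -1.20163 / -1.99912 = 0.60108 → 60.108% Ga-69, 39.892% Ga-71.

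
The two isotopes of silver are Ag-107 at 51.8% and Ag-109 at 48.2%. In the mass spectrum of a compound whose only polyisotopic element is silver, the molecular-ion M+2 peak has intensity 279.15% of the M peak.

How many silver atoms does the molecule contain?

With n Ag atoms, P(M+2)/P(M) = C(n,1)·p^(n−1)q / p^n = n·q/p = n · 0.482/0.518.
n = 2.7915 × 0.518/0.482 = 3.00 ≈ 3

3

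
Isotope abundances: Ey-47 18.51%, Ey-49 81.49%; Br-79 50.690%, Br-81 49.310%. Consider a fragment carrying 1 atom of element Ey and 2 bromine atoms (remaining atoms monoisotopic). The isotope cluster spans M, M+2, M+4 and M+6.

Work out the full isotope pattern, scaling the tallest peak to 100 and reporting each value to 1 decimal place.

Element Ey pattern (n=1): 0.1851 : 0.8149
Bromine pattern (n=2): 0.25694761 : 0.49990478 : 0.24314761
Convolve the two distributions (both contribute in 2-u steps):
  M: 0.1851×0.25694761 = 0.047561
  M+2: 0.1851×0.49990478 + 0.8149×0.25694761 = 0.301919
  M+4: 0.1851×0.24314761 + 0.8149×0.49990478 = 0.452379
  M+6: 0.8149×0.24314761 = 0.198141
Scale to base peak (0.452379) = 100: 10.5 : 66.7 : 100.0 : 43.8

10.5 : 66.7 : 100.0 : 43.8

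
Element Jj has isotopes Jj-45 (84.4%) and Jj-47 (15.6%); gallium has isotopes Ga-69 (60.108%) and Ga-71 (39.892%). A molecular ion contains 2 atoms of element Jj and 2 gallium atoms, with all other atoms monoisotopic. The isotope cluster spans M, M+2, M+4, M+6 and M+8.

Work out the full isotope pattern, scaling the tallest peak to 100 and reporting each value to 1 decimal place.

Element Jj pattern (n=2): 0.712336 : 0.263328 : 0.024336
Gallium pattern (n=2): 0.36129717 : 0.47956567 : 0.15913717
Convolve the two distributions (both contribute in 2-u steps):
  M: 0.712336×0.36129717 = 0.257365
  M+2: 0.712336×0.47956567 + 0.263328×0.36129717 = 0.436752
  M+4: 0.712336×0.15913717 + 0.263328×0.47956567 + 0.024336×0.36129717 = 0.248435
  M+6: 0.263328×0.15913717 + 0.024336×0.47956567 = 0.053576
  M+8: 0.024336×0.15913717 = 0.003873
Scale to base peak (0.436752) = 100: 58.9 : 100.0 : 56.9 : 12.3 : 0.9

58.9 : 100.0 : 56.9 : 12.3 : 0.9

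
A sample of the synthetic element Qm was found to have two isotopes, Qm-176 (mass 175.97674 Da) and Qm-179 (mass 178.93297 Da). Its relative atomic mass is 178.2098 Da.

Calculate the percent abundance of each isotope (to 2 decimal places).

Qm-176: 24.46%, Qm-179: 75.54%

Writing the weighted mean with unknown fraction x of Qm-176:
175.97674·x + 178.93297·(1 − x) = 178.2098
(175.97674 − 178.93297)·x = 178.2098 − 178.93297
x = -0.72317 / -2.95623 = 0.24463 → 24.46% Qm-176, 75.54% Qm-179.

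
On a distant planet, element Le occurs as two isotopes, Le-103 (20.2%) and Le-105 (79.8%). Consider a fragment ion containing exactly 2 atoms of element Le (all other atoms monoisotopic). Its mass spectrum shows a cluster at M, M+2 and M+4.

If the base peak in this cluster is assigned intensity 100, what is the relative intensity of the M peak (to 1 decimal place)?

Term probabilities: M 0.0408, M+2 0.3224, M+4 0.6368. Base peak = M+4.
P(M+4) = C(2,2) × 0.202^0 × 0.798^2 = 1 × 1.0000 × 0.636804 = 0.636804 (base)
P(M) = C(2,0) × 0.202^2 × 0.798^0 = 1 × 0.040804 × 1.0000 = 0.040804
Relative intensity = 0.040804 / 0.636804 × 100 = 6.4

6.4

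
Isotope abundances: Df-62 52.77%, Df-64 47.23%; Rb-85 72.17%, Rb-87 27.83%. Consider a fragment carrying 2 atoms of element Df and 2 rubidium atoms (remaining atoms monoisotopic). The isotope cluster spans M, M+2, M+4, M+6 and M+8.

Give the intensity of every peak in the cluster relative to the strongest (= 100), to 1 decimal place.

39.0 : 100.0 : 91.0 : 34.5 : 4.7

Element Df pattern (n=2): 0.27846729 : 0.49846542 : 0.22306729
Rubidium pattern (n=2): 0.52085089 : 0.40169822 : 0.07745089
Convolve the two distributions (both contribute in 2-u steps):
  M: 0.27846729×0.52085089 = 0.145040
  M+2: 0.27846729×0.40169822 + 0.49846542×0.52085089 = 0.371486
  M+4: 0.27846729×0.07745089 + 0.49846542×0.40169822 + 0.22306729×0.52085089 = 0.337985
  M+6: 0.49846542×0.07745089 + 0.22306729×0.40169822 = 0.128212
  M+8: 0.22306729×0.07745089 = 0.017277
Scale to base peak (0.371486) = 100: 39.0 : 100.0 : 91.0 : 34.5 : 4.7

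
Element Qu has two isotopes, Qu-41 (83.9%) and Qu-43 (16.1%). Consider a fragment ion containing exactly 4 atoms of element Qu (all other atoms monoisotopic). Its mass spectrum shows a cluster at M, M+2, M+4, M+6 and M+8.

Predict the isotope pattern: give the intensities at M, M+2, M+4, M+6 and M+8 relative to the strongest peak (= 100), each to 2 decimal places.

Each Qu atom is independently Qu-41 (p = 0.839) or Qu-43 (q = 0.161); the cluster is the binomial expansion (p + q)^4.
P(M) = 0.839^4 = 0.495505
P(M+2) = 4 × 0.839^3 × 0.161^1 = 0.380340
P(M+4) = 6 × 0.839^2 × 0.161^2 = 0.109478
P(M+6) = 4 × 0.839^1 × 0.161^3 = 0.014006
P(M+8) = 0.161^4 = 0.000672
The M peak is largest (0.495505); scaling to 100 gives 100.00 : 76.76 : 22.09 : 2.83 : 0.14.

100.00 : 76.76 : 22.09 : 2.83 : 0.14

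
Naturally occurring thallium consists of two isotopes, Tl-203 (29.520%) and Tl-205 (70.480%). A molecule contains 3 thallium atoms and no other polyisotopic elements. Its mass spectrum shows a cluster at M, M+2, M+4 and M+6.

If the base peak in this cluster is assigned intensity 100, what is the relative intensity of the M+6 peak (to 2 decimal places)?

79.58

Term probabilities: M 0.0257, M+2 0.1843, M+4 0.4399, M+6 0.3501. Base peak = M+4.
P(M+4) = C(3,2) × 0.29520^1 × 0.70480^2 = 3 × 0.2952 × 0.49674304 = 0.439916 (base)
P(M+6) = C(3,3) × 0.29520^0 × 0.70480^3 = 1 × 1.0000 × 0.35010449 = 0.350104
Relative intensity = 0.350104 / 0.439916 × 100 = 79.58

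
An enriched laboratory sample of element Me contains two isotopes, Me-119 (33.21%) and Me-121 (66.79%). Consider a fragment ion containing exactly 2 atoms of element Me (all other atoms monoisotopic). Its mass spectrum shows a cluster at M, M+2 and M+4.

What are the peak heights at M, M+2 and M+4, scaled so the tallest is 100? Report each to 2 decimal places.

Expanding (0.3321 + 0.6679)^2:
P(M) = 0.3321^2 = 0.110290
P(M+2) = 2 × 0.3321^1 × 0.6679^1 = 0.443619
P(M+4) = 0.6679^2 = 0.446090
The M+4 peak is largest (0.446090); scaling to 100 gives 24.72 : 99.45 : 100.00.

24.72 : 99.45 : 100.00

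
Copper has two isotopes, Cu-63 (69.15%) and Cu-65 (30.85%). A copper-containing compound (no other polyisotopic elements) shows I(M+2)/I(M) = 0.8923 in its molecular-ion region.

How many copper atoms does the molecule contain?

The M+2/M ratio from n Cu atoms is n · q/p = n · 0.3085/0.6915.
n = 0.8923 × 0.6915/0.3085 = 2.00 ≈ 2

2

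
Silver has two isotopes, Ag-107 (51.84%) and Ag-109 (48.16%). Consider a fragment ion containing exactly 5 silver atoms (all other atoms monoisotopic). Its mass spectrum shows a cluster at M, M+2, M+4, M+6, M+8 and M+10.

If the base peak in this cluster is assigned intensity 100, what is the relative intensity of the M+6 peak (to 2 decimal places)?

Term probabilities: M 0.0374, M+2 0.1739, M+4 0.3231, M+6 0.3002, M+8 0.1394, M+10 0.0259. Base peak = M+4.
P(M+4) = C(5,2) × 0.5184^3 × 0.4816^2 = 10 × 0.13931407 × 0.23193856 = 0.323123 (base)
P(M+6) = C(5,3) × 0.5184^2 × 0.4816^3 = 10 × 0.26873856 × 0.11170161 = 0.300185
Relative intensity = 0.300185 / 0.323123 × 100 = 92.90

92.90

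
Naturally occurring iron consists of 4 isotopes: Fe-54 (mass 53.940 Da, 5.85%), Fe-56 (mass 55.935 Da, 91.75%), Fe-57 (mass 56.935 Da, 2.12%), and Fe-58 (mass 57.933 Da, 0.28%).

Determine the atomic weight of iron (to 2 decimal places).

55.85 Da

Average mass = Σ (abundance × isotope mass) = 0.0585 × 53.940 + 0.9175 × 55.935 + 0.0212 × 56.935 + 0.0028 × 57.933
= 3.1555 + 51.3204 + 1.2070 + 0.1622 = 55.8451 Da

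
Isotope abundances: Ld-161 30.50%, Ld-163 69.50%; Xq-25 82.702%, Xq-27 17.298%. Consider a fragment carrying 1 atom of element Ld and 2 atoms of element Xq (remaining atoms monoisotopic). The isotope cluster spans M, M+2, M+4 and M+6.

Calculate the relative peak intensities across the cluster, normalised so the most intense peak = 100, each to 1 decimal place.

37.1 : 100.0 : 37.0 : 3.7

Element Ld pattern (n=1): 0.3050 : 0.6950
Element Xq pattern (n=2): 0.68396208 : 0.28611584 : 0.02992208
Convolve the two distributions (both contribute in 2-u steps):
  M: 0.3050×0.68396208 = 0.208608
  M+2: 0.3050×0.28611584 + 0.6950×0.68396208 = 0.562619
  M+4: 0.3050×0.02992208 + 0.6950×0.28611584 = 0.207977
  M+6: 0.6950×0.02992208 = 0.020796
Scale to base peak (0.562619) = 100: 37.1 : 100.0 : 37.0 : 3.7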